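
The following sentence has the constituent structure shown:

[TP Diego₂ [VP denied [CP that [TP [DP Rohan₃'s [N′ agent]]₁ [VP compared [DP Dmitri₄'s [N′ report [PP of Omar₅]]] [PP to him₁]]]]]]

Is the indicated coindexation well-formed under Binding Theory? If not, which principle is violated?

Principle B

The two coindexed NPs are *[Rohan₃'s agent]₁* and *him₁*.
*him₁* is a pronoun. Its binding domain is the embedded TP, whose subject is [Rohan₃'s agent]₁.
*[Rohan₃'s agent]₁* c-commands it within that domain and carries the same index.
The pronoun is locally bound → Principle B violation.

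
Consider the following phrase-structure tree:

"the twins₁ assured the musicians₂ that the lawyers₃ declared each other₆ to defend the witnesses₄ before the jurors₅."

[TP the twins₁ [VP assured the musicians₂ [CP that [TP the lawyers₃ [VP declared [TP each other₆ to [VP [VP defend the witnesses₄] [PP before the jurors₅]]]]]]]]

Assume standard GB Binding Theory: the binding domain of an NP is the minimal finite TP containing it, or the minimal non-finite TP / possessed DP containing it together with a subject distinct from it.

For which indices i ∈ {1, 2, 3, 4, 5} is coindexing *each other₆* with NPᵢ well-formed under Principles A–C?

{3}

*each other* is an anaphor, so Principle A applies: it must be bound in its binding domain.
Binding domain of *each other₆*: the embedded TP, whose subject is the lawyers₃.
*the twins₁* c-commands the anaphor but is outside its binding domain → cannot satisfy Principle A.
*the musicians₂* c-commands the anaphor but is outside its binding domain → cannot satisfy Principle A.
*the lawyers₃* c-commands the anaphor within its binding domain → licit binder.
*the witnesses₄* does not c-command the anaphor → cannot bind it.
*the jurors₅* does not c-command the anaphor → cannot bind it.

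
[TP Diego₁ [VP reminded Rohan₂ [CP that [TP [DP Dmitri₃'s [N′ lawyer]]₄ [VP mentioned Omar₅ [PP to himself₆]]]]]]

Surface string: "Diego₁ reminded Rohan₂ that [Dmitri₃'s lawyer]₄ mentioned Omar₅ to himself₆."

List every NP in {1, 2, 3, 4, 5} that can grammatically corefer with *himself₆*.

{4, 5}

*himself* is an anaphor, so Principle A applies: it must be bound in its binding domain.
Binding domain of *himself₆*: the embedded TP, whose subject is [Dmitri₃'s lawyer]₄.
*Diego₁* c-commands the anaphor but is outside its binding domain → cannot satisfy Principle A.
*Rohan₂* c-commands the anaphor but is outside its binding domain → cannot satisfy Principle A.
*Dmitri₃* does not c-command the anaphor → cannot bind it.
*[Dmitri₃'s lawyer]₄* c-commands the anaphor within its binding domain → licit binder.
*Omar₅* c-commands the anaphor within its binding domain → licit binder.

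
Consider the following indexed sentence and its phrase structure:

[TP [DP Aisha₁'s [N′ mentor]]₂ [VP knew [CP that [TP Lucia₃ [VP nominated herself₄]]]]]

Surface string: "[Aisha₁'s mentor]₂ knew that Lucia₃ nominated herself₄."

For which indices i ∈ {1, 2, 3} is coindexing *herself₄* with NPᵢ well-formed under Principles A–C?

{3}

*herself* is an anaphor, so Principle A applies: it must be bound in its binding domain.
Binding domain of *herself₄*: the embedded TP, whose subject is Lucia₃.
*Aisha₁* does not c-command the anaphor → cannot bind it.
*[Aisha₁'s mentor]₂* c-commands the anaphor but is outside its binding domain → cannot satisfy Principle A.
*Lucia₃* c-commands the anaphor within its binding domain → licit binder.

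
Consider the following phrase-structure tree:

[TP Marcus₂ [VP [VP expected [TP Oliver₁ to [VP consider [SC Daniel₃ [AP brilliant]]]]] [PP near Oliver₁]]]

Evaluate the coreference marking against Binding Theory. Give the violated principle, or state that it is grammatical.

The two coindexed NPs are *Oliver₁* and *Oliver₁*.
*Oliver₁* is an R-expression; no coindexed NP c-commands it, so Principle C holds.
*Oliver₁* is an R-expression; *Oliver₁* does not c-command it, and no other NP shares its index, so Principle C is satisfied.
All principles are respected.

grammatical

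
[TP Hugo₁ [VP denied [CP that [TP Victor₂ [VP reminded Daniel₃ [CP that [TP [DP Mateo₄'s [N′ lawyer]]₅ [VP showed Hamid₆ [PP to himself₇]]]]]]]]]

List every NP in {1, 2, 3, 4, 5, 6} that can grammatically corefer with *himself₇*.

*himself* is an anaphor, so Principle A applies: it must be bound in its binding domain.
Binding domain of *himself₇*: the embedded TP, whose subject is [Mateo₄'s lawyer]₅.
*Hugo₁* c-commands the anaphor but is outside its binding domain → cannot satisfy Principle A.
*Victor₂* c-commands the anaphor but is outside its binding domain → cannot satisfy Principle A.
*Daniel₃* c-commands the anaphor but is outside its binding domain → cannot satisfy Principle A.
*Mateo₄* does not c-command the anaphor → cannot bind it.
*[Mateo₄'s lawyer]₅* c-commands the anaphor within its binding domain → licit binder.
*Hamid₆* c-commands the anaphor within its binding domain → licit binder.

{5, 6}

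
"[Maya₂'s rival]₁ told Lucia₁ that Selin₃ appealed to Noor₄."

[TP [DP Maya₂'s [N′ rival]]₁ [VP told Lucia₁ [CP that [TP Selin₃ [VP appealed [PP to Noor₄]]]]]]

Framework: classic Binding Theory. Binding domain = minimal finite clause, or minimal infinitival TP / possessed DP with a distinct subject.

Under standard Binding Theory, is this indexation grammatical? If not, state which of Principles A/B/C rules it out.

Principle C

The two coindexed NPs are *[Maya₂'s rival]₁* and *Lucia₁*.
*Lucia₁* is an R-expression. Principle C requires it to be free everywhere.
*[Maya₂'s rival]₁* c-commands it and carries the same index.
The R-expression is bound → Principle C violation.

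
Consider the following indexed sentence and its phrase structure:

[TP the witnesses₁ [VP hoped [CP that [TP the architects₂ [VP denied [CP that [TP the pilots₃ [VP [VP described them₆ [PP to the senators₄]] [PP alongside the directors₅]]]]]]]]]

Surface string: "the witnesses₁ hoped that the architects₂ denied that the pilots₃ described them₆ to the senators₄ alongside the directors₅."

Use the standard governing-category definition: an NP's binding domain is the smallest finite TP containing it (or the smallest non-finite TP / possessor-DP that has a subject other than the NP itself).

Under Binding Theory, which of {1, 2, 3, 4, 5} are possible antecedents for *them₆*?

*them* is a pronoun, so Principle B applies: it must be free in its binding domain.
Binding domain of *them₆*: the embedded TP, whose subject is the pilots₃.
*the witnesses₁* c-commands the pronoun but from outside its binding domain, and is not c-commanded by it → coindexation permitted.
*the architects₂* c-commands the pronoun but from outside its binding domain, and is not c-commanded by it → coindexation permitted.
*the pilots₃* c-commands the pronoun within its binding domain → coindexation would violate Principle B.
*the senators₄*: the pronoun c-commands this R-expression → coindexation would violate Principle C on *the senators₄*.
*the directors₅* and the pronoun do not c-command one another → neither Principle B nor Principle C is at stake; coindexation permitted.

{1, 2, 5}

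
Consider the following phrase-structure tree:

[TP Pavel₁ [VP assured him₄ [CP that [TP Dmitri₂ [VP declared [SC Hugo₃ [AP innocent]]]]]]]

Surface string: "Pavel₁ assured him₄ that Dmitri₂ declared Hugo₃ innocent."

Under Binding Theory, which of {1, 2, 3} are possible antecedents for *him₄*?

none

*him* is a pronoun, so Principle B applies: it must be free in its binding domain.
Binding domain of *him₄*: the matrix TP, whose subject is Pavel₁.
*Pavel₁* c-commands the pronoun within its binding domain → coindexation would violate Principle B.
*Dmitri₂*: the pronoun c-commands this R-expression → coindexation would violate Principle C on *Dmitri₂*.
*Hugo₃*: the pronoun c-commands this R-expression → coindexation would violate Principle C on *Hugo₃*.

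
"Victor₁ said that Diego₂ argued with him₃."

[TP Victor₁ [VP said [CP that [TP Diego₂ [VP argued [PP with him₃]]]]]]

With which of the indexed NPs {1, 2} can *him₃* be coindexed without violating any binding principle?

{1}

*him* is a pronoun, so Principle B applies: it must be free in its binding domain.
Binding domain of *him₃*: the embedded TP, whose subject is Diego₂.
*Victor₁* c-commands the pronoun but from outside its binding domain, and is not c-commanded by it → coindexation permitted.
*Diego₂* c-commands the pronoun within its binding domain → coindexation would violate Principle B.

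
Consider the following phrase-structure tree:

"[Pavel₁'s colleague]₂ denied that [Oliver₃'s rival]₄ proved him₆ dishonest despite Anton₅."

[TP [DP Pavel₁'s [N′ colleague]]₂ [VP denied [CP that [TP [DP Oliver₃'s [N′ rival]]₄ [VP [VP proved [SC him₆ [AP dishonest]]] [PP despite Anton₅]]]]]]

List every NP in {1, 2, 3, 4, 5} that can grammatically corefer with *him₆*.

{1, 2, 3, 5}

*him* is a pronoun, so Principle B applies: it must be free in its binding domain.
Binding domain of *him₆*: the embedded TP, whose subject is [Oliver₃'s rival]₄.
*Pavel₁* and the pronoun do not c-command one another → neither Principle B nor Principle C is at stake; coindexation permitted.
*[Pavel₁'s colleague]₂* c-commands the pronoun but from outside its binding domain, and is not c-commanded by it → coindexation permitted.
*Oliver₃* and the pronoun do not c-command one another → neither Principle B nor Principle C is at stake; coindexation permitted.
*[Oliver₃'s rival]₄* c-commands the pronoun within its binding domain → coindexation would violate Principle B.
*Anton₅* and the pronoun do not c-command one another → neither Principle B nor Principle C is at stake; coindexation permitted.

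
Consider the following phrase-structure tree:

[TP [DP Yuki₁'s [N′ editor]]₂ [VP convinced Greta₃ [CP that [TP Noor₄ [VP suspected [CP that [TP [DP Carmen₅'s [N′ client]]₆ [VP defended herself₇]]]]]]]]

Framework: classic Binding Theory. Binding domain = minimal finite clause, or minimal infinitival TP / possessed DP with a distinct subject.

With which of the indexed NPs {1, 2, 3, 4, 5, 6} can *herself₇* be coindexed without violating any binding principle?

*herself* is an anaphor, so Principle A applies: it must be bound in its binding domain.
Binding domain of *herself₇*: the embedded TP, whose subject is [Carmen₅'s client]₆.
*Yuki₁* does not c-command the anaphor → cannot bind it.
*[Yuki₁'s editor]₂* c-commands the anaphor but is outside its binding domain → cannot satisfy Principle A.
*Greta₃* c-commands the anaphor but is outside its binding domain → cannot satisfy Principle A.
*Noor₄* c-commands the anaphor but is outside its binding domain → cannot satisfy Principle A.
*Carmen₅* does not c-command the anaphor → cannot bind it.
*[Carmen₅'s client]₆* c-commands the anaphor within its binding domain → licit binder.

{6}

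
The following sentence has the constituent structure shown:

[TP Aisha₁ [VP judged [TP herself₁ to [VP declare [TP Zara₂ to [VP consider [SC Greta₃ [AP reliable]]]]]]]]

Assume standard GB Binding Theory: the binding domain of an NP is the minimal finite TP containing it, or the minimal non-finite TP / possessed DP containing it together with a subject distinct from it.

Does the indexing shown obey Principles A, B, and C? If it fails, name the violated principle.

grammatical

The two coindexed NPs are *Aisha₁* and *herself₁*.
*herself₁* is an anaphor; its binding domain is the matrix TP, whose subject is Aisha₁. *Aisha₁* c-commands it within that domain and shares its index, so Principle A is satisfied.
*Aisha₁* is an R-expression; *herself₁* does not c-command it, and no other NP shares its index, so Principle C is satisfied.
All principles are respected.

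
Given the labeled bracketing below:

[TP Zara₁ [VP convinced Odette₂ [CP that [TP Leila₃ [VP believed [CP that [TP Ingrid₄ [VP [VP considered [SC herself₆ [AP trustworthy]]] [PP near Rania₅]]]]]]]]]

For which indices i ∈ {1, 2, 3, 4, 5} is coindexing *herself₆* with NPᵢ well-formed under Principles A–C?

{4}

*herself* is an anaphor, so Principle A applies: it must be bound in its binding domain.
Binding domain of *herself₆*: the embedded TP, whose subject is Ingrid₄.
*Zara₁* c-commands the anaphor but is outside its binding domain → cannot satisfy Principle A.
*Odette₂* c-commands the anaphor but is outside its binding domain → cannot satisfy Principle A.
*Leila₃* c-commands the anaphor but is outside its binding domain → cannot satisfy Principle A.
*Ingrid₄* c-commands the anaphor within its binding domain → licit binder.
*Rania₅* does not c-command the anaphor → cannot bind it.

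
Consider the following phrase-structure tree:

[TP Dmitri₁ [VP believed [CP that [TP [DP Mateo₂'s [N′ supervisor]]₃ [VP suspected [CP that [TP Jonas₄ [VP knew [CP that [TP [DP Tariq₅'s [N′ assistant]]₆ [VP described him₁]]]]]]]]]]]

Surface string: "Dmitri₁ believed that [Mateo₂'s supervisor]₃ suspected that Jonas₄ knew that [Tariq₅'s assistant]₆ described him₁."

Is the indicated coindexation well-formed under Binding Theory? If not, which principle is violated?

The two coindexed NPs are *Dmitri₁* and *him₁*.
*him₁* is a pronoun; its binding domain is the embedded TP, whose subject is [Tariq₅'s assistant]₆. Within that domain it is c-commanded only by *[Tariq₅'s assistant]₆*, which carries a different index — the pronoun is free locally, so Principle B holds.
*Dmitri₁* is an R-expression; *him₁* does not c-command it, and no other NP shares its index, so Principle C is satisfied.
All principles are respected.

grammatical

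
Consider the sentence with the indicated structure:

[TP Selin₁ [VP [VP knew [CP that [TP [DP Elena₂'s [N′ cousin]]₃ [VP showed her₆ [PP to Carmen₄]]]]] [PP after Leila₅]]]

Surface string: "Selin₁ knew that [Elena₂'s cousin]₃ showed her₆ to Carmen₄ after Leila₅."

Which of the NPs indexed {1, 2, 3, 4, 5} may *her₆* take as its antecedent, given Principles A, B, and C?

*her* is a pronoun, so Principle B applies: it must be free in its binding domain.
Binding domain of *her₆*: the embedded TP, whose subject is [Elena₂'s cousin]₃.
*Selin₁* c-commands the pronoun but from outside its binding domain, and is not c-commanded by it → coindexation permitted.
*Elena₂* and the pronoun do not c-command one another → neither Principle B nor Principle C is at stake; coindexation permitted.
*[Elena₂'s cousin]₃* c-commands the pronoun within its binding domain → coindexation would violate Principle B.
*Carmen₄*: the pronoun c-commands this R-expression → coindexation would violate Principle C on *Carmen₄*.
*Leila₅* and the pronoun do not c-command one another → neither Principle B nor Principle C is at stake; coindexation permitted.

{1, 2, 5}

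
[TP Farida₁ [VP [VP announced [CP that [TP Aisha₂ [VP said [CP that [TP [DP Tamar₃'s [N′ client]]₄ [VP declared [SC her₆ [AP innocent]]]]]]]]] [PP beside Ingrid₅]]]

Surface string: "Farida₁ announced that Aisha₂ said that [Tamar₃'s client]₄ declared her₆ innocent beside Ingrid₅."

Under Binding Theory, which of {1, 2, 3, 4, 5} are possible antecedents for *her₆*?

*her* is a pronoun, so Principle B applies: it must be free in its binding domain.
Binding domain of *her₆*: the embedded TP, whose subject is [Tamar₃'s client]₄.
*Farida₁* c-commands the pronoun but from outside its binding domain, and is not c-commanded by it → coindexation permitted.
*Aisha₂* c-commands the pronoun but from outside its binding domain, and is not c-commanded by it → coindexation permitted.
*Tamar₃* and the pronoun do not c-command one another → neither Principle B nor Principle C is at stake; coindexation permitted.
*[Tamar₃'s client]₄* c-commands the pronoun within its binding domain → coindexation would violate Principle B.
*Ingrid₅* and the pronoun do not c-command one another → neither Principle B nor Principle C is at stake; coindexation permitted.

{1, 2, 3, 5}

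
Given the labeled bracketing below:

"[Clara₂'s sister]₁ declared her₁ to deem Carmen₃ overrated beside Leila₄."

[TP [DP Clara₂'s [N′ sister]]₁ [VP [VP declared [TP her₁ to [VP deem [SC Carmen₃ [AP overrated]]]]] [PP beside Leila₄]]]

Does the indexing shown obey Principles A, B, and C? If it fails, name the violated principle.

The two coindexed NPs are *[Clara₂'s sister]₁* and *her₁*.
*her₁* is a pronoun. Its binding domain is the matrix TP, whose subject is [Clara₂'s sister]₁.
*[Clara₂'s sister]₁* c-commands it within that domain and carries the same index.
The pronoun is locally bound → Principle B violation.

Principle B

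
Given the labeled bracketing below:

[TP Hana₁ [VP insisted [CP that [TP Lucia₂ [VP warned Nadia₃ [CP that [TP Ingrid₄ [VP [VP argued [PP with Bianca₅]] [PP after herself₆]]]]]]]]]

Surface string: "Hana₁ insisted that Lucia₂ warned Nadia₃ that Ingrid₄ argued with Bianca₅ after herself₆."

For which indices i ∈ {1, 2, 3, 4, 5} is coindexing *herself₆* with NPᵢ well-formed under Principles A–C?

{4}

*herself* is an anaphor, so Principle A applies: it must be bound in its binding domain.
Binding domain of *herself₆*: the embedded TP, whose subject is Ingrid₄.
*Hana₁* c-commands the anaphor but is outside its binding domain → cannot satisfy Principle A.
*Lucia₂* c-commands the anaphor but is outside its binding domain → cannot satisfy Principle A.
*Nadia₃* c-commands the anaphor but is outside its binding domain → cannot satisfy Principle A.
*Ingrid₄* c-commands the anaphor within its binding domain → licit binder.
*Bianca₅* does not c-command the anaphor → cannot bind it.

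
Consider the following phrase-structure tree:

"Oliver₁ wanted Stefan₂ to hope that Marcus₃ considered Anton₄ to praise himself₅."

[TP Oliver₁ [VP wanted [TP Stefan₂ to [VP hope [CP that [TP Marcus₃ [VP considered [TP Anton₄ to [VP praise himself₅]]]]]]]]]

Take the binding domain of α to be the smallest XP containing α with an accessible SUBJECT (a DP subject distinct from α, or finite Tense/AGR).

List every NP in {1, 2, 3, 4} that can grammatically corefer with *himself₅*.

{4}

*himself* is an anaphor, so Principle A applies: it must be bound in its binding domain.
Binding domain of *himself₅*: the embedded TP, whose subject is Anton₄.
*Oliver₁* c-commands the anaphor but is outside its binding domain → cannot satisfy Principle A.
*Stefan₂* c-commands the anaphor but is outside its binding domain → cannot satisfy Principle A.
*Marcus₃* c-commands the anaphor but is outside its binding domain → cannot satisfy Principle A.
*Anton₄* c-commands the anaphor within its binding domain → licit binder.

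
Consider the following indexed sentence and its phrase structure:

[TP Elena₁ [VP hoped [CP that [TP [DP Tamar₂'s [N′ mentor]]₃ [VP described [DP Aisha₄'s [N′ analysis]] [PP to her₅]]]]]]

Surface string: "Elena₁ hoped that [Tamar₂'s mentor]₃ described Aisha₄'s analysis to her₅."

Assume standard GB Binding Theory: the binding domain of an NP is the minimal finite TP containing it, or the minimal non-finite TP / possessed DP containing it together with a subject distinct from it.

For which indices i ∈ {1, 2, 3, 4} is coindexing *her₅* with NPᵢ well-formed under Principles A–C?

{1, 2, 4}

*her* is a pronoun, so Principle B applies: it must be free in its binding domain.
Binding domain of *her₅*: the embedded TP, whose subject is [Tamar₂'s mentor]₃.
*Elena₁* c-commands the pronoun but from outside its binding domain, and is not c-commanded by it → coindexation permitted.
*Tamar₂* and the pronoun do not c-command one another → neither Principle B nor Principle C is at stake; coindexation permitted.
*[Tamar₂'s mentor]₃* c-commands the pronoun within its binding domain → coindexation would violate Principle B.
*Aisha₄* and the pronoun do not c-command one another → neither Principle B nor Principle C is at stake; coindexation permitted.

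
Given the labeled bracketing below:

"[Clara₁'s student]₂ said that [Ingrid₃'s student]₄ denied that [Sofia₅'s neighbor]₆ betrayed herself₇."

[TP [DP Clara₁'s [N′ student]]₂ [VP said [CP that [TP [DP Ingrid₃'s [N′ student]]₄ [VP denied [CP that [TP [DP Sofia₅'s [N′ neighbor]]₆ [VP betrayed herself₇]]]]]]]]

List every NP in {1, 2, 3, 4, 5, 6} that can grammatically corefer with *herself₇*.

*herself* is an anaphor, so Principle A applies: it must be bound in its binding domain.
Binding domain of *herself₇*: the embedded TP, whose subject is [Sofia₅'s neighbor]₆.
*Clara₁* does not c-command the anaphor → cannot bind it.
*[Clara₁'s student]₂* c-commands the anaphor but is outside its binding domain → cannot satisfy Principle A.
*Ingrid₃* does not c-command the anaphor → cannot bind it.
*[Ingrid₃'s student]₄* c-commands the anaphor but is outside its binding domain → cannot satisfy Principle A.
*Sofia₅* does not c-command the anaphor → cannot bind it.
*[Sofia₅'s neighbor]₆* c-commands the anaphor within its binding domain → licit binder.

{6}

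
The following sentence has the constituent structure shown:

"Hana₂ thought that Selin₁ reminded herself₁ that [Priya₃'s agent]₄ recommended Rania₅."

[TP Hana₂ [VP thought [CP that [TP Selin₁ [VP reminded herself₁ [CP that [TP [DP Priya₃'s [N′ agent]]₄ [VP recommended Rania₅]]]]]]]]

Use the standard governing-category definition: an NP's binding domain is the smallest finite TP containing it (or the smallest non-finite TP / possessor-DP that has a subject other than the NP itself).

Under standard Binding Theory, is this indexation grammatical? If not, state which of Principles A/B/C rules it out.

grammatical

The two coindexed NPs are *Selin₁* and *herself₁*.
*herself₁* is an anaphor; its binding domain is the embedded TP, whose subject is Selin₁. *Selin₁* c-commands it within that domain and shares its index, so Principle A is satisfied.
*Selin₁* is an R-expression; *herself₁* does not c-command it, and no other NP shares its index, so Principle C is satisfied.
All principles are respected.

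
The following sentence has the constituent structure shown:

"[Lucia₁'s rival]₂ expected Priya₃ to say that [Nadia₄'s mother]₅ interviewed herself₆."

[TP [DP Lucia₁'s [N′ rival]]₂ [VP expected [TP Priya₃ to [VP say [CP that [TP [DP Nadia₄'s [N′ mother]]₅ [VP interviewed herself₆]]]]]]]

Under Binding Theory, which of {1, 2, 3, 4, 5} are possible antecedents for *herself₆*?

{5}

*herself* is an anaphor, so Principle A applies: it must be bound in its binding domain.
Binding domain of *herself₆*: the embedded TP, whose subject is [Nadia₄'s mother]₅.
*Lucia₁* does not c-command the anaphor → cannot bind it.
*[Lucia₁'s rival]₂* c-commands the anaphor but is outside its binding domain → cannot satisfy Principle A.
*Priya₃* c-commands the anaphor but is outside its binding domain → cannot satisfy Principle A.
*Nadia₄* does not c-command the anaphor → cannot bind it.
*[Nadia₄'s mother]₅* c-commands the anaphor within its binding domain → licit binder.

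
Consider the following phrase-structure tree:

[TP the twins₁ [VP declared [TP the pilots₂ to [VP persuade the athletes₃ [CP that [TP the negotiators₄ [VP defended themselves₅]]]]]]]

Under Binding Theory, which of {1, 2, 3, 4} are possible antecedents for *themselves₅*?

{4}

*themselves* is an anaphor, so Principle A applies: it must be bound in its binding domain.
Binding domain of *themselves₅*: the embedded TP, whose subject is the negotiators₄.
*the twins₁* c-commands the anaphor but is outside its binding domain → cannot satisfy Principle A.
*the pilots₂* c-commands the anaphor but is outside its binding domain → cannot satisfy Principle A.
*the athletes₃* c-commands the anaphor but is outside its binding domain → cannot satisfy Principle A.
*the negotiators₄* c-commands the anaphor within its binding domain → licit binder.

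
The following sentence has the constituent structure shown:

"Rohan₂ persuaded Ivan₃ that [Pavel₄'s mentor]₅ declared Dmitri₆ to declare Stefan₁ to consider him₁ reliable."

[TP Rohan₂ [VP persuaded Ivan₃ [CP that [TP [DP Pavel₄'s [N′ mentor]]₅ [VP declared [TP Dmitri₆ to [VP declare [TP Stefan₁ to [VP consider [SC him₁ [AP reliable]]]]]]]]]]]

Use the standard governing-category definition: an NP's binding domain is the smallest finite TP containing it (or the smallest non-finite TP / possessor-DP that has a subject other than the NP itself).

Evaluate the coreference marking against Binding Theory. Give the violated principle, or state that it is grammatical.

Principle B

The two coindexed NPs are *Stefan₁* and *him₁*.
*him₁* is a pronoun. Its binding domain is the embedded TP, whose subject is Stefan₁.
*Stefan₁* c-commands it within that domain and carries the same index.
The pronoun is locally bound → Principle B violation.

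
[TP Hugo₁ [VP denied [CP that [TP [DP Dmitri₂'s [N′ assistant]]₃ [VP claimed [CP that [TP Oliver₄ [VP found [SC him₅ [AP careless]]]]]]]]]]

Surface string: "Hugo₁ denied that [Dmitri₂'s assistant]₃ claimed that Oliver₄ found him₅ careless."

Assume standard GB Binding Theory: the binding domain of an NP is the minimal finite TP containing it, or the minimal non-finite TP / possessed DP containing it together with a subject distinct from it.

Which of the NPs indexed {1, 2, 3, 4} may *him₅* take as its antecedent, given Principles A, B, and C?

*him* is a pronoun, so Principle B applies: it must be free in its binding domain.
Binding domain of *him₅*: the embedded TP, whose subject is Oliver₄.
*Hugo₁* c-commands the pronoun but from outside its binding domain, and is not c-commanded by it → coindexation permitted.
*Dmitri₂* and the pronoun do not c-command one another → neither Principle B nor Principle C is at stake; coindexation permitted.
*[Dmitri₂'s assistant]₃* c-commands the pronoun but from outside its binding domain, and is not c-commanded by it → coindexation permitted.
*Oliver₄* c-commands the pronoun within its binding domain → coindexation would violate Principle B.

{1, 2, 3}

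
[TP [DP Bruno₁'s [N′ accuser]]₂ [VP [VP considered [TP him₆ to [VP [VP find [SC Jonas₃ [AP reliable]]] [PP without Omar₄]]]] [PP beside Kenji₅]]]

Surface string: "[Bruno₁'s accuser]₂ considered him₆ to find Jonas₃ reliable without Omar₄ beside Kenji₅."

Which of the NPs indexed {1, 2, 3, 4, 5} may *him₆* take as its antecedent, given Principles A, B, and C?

{1, 5}

*him* is a pronoun, so Principle B applies: it must be free in its binding domain.
Binding domain of *him₆*: the matrix TP, whose subject is [Bruno₁'s accuser]₂.
*Bruno₁* and the pronoun do not c-command one another → neither Principle B nor Principle C is at stake; coindexation permitted.
*[Bruno₁'s accuser]₂* c-commands the pronoun within its binding domain → coindexation would violate Principle B.
*Jonas₃*: the pronoun c-commands this R-expression → coindexation would violate Principle C on *Jonas₃*.
*Omar₄*: the pronoun c-commands this R-expression → coindexation would violate Principle C on *Omar₄*.
*Kenji₅* and the pronoun do not c-command one another → neither Principle B nor Principle C is at stake; coindexation permitted.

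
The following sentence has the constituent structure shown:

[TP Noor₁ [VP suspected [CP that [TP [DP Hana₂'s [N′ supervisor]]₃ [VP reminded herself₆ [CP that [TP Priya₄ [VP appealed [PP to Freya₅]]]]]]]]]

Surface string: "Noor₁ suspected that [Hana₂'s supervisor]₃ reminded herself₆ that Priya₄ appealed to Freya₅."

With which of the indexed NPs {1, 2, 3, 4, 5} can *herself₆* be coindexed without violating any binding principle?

*herself* is an anaphor, so Principle A applies: it must be bound in its binding domain.
Binding domain of *herself₆*: the embedded TP, whose subject is [Hana₂'s supervisor]₃.
*Noor₁* c-commands the anaphor but is outside its binding domain → cannot satisfy Principle A.
*Hana₂* does not c-command the anaphor → cannot bind it.
*[Hana₂'s supervisor]₃* c-commands the anaphor within its binding domain → licit binder.
*Priya₄* does not c-command the anaphor → cannot bind it.
*Freya₅* does not c-command the anaphor → cannot bind it.

{3}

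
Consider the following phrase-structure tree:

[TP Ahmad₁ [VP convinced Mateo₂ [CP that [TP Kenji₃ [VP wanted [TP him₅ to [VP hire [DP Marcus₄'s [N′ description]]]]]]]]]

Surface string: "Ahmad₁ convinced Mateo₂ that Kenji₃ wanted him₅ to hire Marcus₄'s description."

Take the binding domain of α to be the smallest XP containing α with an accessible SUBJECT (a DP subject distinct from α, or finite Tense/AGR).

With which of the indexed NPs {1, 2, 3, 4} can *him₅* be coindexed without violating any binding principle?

{1, 2}

*him* is a pronoun, so Principle B applies: it must be free in its binding domain.
Binding domain of *him₅*: the embedded TP, whose subject is Kenji₃.
*Ahmad₁* c-commands the pronoun but from outside its binding domain, and is not c-commanded by it → coindexation permitted.
*Mateo₂* c-commands the pronoun but from outside its binding domain, and is not c-commanded by it → coindexation permitted.
*Kenji₃* c-commands the pronoun within its binding domain → coindexation would violate Principle B.
*Marcus₄*: the pronoun c-commands this R-expression → coindexation would violate Principle C on *Marcus₄*.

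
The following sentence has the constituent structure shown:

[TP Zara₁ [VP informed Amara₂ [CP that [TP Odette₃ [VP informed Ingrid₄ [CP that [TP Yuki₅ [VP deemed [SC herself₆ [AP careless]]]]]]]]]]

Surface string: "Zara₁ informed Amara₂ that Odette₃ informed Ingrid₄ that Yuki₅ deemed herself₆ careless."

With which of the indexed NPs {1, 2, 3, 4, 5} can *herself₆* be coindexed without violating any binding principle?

*herself* is an anaphor, so Principle A applies: it must be bound in its binding domain.
Binding domain of *herself₆*: the embedded TP, whose subject is Yuki₅.
*Zara₁* c-commands the anaphor but is outside its binding domain → cannot satisfy Principle A.
*Amara₂* c-commands the anaphor but is outside its binding domain → cannot satisfy Principle A.
*Odette₃* c-commands the anaphor but is outside its binding domain → cannot satisfy Principle A.
*Ingrid₄* c-commands the anaphor but is outside its binding domain → cannot satisfy Principle A.
*Yuki₅* c-commands the anaphor within its binding domain → licit binder.

{5}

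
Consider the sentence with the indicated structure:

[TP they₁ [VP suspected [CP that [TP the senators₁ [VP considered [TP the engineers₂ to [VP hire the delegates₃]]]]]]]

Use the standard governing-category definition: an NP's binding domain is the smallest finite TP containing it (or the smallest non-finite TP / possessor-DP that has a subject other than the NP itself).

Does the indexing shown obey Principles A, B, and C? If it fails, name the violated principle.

Principle C

The two coindexed NPs are *they₁* and *the senators₁*.
*the senators₁* is an R-expression. Principle C requires it to be free everywhere.
*they₁* c-commands it and carries the same index.
The R-expression is bound → Principle C violation.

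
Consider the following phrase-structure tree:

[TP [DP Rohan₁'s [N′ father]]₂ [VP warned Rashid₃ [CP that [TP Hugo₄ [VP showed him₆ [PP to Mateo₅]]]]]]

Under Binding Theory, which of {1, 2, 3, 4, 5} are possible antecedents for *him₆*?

{1, 2, 3}

*him* is a pronoun, so Principle B applies: it must be free in its binding domain.
Binding domain of *him₆*: the embedded TP, whose subject is Hugo₄.
*Rohan₁* and the pronoun do not c-command one another → neither Principle B nor Principle C is at stake; coindexation permitted.
*[Rohan₁'s father]₂* c-commands the pronoun but from outside its binding domain, and is not c-commanded by it → coindexation permitted.
*Rashid₃* c-commands the pronoun but from outside its binding domain, and is not c-commanded by it → coindexation permitted.
*Hugo₄* c-commands the pronoun within its binding domain → coindexation would violate Principle B.
*Mateo₅*: the pronoun c-commands this R-expression → coindexation would violate Principle C on *Mateo₅*.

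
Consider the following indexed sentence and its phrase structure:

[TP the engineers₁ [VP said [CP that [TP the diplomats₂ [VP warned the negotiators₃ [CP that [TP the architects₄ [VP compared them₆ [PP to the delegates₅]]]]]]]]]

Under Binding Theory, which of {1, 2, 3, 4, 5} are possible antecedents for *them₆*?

*them* is a pronoun, so Principle B applies: it must be free in its binding domain.
Binding domain of *them₆*: the embedded TP, whose subject is the architects₄.
*the engineers₁* c-commands the pronoun but from outside its binding domain, and is not c-commanded by it → coindexation permitted.
*the diplomats₂* c-commands the pronoun but from outside its binding domain, and is not c-commanded by it → coindexation permitted.
*the negotiators₃* c-commands the pronoun but from outside its binding domain, and is not c-commanded by it → coindexation permitted.
*the architects₄* c-commands the pronoun within its binding domain → coindexation would violate Principle B.
*the delegates₅*: the pronoun c-commands this R-expression → coindexation would violate Principle C on *the delegates₅*.

{1, 2, 3}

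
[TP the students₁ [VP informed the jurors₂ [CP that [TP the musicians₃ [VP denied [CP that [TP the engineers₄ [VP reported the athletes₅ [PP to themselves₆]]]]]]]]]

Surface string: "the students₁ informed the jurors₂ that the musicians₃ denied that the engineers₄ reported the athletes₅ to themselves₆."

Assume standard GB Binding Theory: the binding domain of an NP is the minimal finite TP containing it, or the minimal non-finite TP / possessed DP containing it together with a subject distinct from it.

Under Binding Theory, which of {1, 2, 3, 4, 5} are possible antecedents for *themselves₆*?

*themselves* is an anaphor, so Principle A applies: it must be bound in its binding domain.
Binding domain of *themselves₆*: the embedded TP, whose subject is the engineers₄.
*the students₁* c-commands the anaphor but is outside its binding domain → cannot satisfy Principle A.
*the jurors₂* c-commands the anaphor but is outside its binding domain → cannot satisfy Principle A.
*the musicians₃* c-commands the anaphor but is outside its binding domain → cannot satisfy Principle A.
*the engineers₄* c-commands the anaphor within its binding domain → licit binder.
*the athletes₅* c-commands the anaphor within its binding domain → licit binder.

{4, 5}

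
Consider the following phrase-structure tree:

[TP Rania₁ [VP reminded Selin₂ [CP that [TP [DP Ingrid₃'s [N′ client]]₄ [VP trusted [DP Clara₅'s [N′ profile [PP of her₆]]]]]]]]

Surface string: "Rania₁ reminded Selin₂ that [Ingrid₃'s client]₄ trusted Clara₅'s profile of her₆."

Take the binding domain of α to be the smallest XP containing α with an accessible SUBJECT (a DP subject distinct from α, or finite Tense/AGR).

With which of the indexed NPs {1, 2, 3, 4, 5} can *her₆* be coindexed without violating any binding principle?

{1, 2, 3, 4}

*her* is a pronoun, so Principle B applies: it must be free in its binding domain.
Binding domain of *her₆*: the possessed DP, whose subject is Clara₅.
*Rania₁* c-commands the pronoun but from outside its binding domain, and is not c-commanded by it → coindexation permitted.
*Selin₂* c-commands the pronoun but from outside its binding domain, and is not c-commanded by it → coindexation permitted.
*Ingrid₃* and the pronoun do not c-command one another → neither Principle B nor Principle C is at stake; coindexation permitted.
*[Ingrid₃'s client]₄* c-commands the pronoun but from outside its binding domain, and is not c-commanded by it → coindexation permitted.
*Clara₅* c-commands the pronoun within its binding domain → coindexation would violate Principle B.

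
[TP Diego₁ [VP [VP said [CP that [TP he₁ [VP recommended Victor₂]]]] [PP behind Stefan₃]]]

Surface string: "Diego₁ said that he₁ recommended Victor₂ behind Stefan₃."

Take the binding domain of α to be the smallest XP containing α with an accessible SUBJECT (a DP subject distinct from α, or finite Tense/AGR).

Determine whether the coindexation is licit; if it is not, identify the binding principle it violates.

grammatical

The two coindexed NPs are *Diego₁* and *he₁*.
*he₁* is a pronoun; nothing c-commands it within its binding domain (the embedded TP.), so Principle B holds trivially.
*Diego₁* is an R-expression; *he₁* does not c-command it, and no other NP shares its index, so Principle C is satisfied.
All principles are respected.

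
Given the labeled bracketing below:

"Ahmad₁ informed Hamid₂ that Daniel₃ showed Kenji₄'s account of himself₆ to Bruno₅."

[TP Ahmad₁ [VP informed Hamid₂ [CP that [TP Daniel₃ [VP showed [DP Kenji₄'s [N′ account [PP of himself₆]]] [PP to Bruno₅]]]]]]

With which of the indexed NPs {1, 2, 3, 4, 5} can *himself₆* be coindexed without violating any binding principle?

{4}

*himself* is an anaphor, so Principle A applies: it must be bound in its binding domain.
Binding domain of *himself₆*: the possessed DP, whose subject is Kenji₄.
*Ahmad₁* c-commands the anaphor but is outside its binding domain → cannot satisfy Principle A.
*Hamid₂* c-commands the anaphor but is outside its binding domain → cannot satisfy Principle A.
*Daniel₃* c-commands the anaphor but is outside its binding domain → cannot satisfy Principle A.
*Kenji₄* c-commands the anaphor within its binding domain → licit binder.
*Bruno₅* does not c-command the anaphor → cannot bind it.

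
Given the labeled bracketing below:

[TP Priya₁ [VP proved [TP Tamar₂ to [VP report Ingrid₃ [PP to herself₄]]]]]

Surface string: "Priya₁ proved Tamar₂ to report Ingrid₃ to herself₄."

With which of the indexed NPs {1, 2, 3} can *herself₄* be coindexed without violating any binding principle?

{2, 3}

*herself* is an anaphor, so Principle A applies: it must be bound in its binding domain.
Binding domain of *herself₄*: the embedded TP, whose subject is Tamar₂.
*Priya₁* c-commands the anaphor but is outside its binding domain → cannot satisfy Principle A.
*Tamar₂* c-commands the anaphor within its binding domain → licit binder.
*Ingrid₃* c-commands the anaphor within its binding domain → licit binder.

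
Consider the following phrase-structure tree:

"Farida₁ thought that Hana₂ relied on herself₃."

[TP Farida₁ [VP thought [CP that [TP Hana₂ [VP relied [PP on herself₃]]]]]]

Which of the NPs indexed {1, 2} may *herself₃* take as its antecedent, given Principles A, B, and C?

*herself* is an anaphor, so Principle A applies: it must be bound in its binding domain.
Binding domain of *herself₃*: the embedded TP, whose subject is Hana₂.
*Farida₁* c-commands the anaphor but is outside its binding domain → cannot satisfy Principle A.
*Hana₂* c-commands the anaphor within its binding domain → licit binder.

{2}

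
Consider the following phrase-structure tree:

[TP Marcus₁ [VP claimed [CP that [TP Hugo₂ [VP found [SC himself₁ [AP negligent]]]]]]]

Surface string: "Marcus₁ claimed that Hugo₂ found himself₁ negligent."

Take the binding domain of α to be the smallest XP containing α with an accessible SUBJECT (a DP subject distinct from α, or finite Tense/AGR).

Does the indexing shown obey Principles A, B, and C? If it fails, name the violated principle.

Principle A

The two coindexed NPs are *Marcus₁* and *himself₁*.
*himself₁* is an anaphor. Principle A requires it to be bound within its binding domain — the embedded TP, whose subject is Hugo₂.
Within that domain it is c-commanded by *Hugo₂*, which does not share its index.
*Marcus₁* does c-command the anaphor, but from outside its binding domain.
The anaphor is unbound in its domain → Principle A violation.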